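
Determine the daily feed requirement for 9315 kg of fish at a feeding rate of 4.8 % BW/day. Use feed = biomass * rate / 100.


Feeding rate fraction = 4.8% / 100 = 0.048
Daily feed = 9315 kg * 0.048 = 447.12 kg/day

447.12 kg/day


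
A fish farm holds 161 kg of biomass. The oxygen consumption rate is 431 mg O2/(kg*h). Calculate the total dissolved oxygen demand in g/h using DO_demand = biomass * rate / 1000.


Total O2 consumption (mg/h) = 161 kg * 431 mg/(kg*h) = 69391 mg/h
Convert to g/h: 69391 / 1000 = 69.391 g/h

69.391 g/h


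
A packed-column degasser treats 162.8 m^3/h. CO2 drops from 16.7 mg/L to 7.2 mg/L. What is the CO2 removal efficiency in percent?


CO2_out / CO2_in = 7.2 / 16.7 = 0.43113772
Fraction remaining = 0.43113772
efficiency = (1 - 0.43113772) * 100 = 56.8862 %

56.8862 %


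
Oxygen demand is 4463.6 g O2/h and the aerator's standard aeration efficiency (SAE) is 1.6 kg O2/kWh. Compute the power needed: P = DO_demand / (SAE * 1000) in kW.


SAE in g O2/kWh = 1.6 * 1000 = 1600 g/kWh
P = DO_demand / SAE_g = 4463.6 / 1600 = 2.78975 kW

2.78975 kW


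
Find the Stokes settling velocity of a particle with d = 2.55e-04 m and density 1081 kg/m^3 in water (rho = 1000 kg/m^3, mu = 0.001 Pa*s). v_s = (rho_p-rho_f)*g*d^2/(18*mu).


Density difference: rho_p - rho_f = 1081 - 1000 = 81 kg/m^3
d^2 = (2.55e-04)^2 = 6.5025e-08 m^2
Numerator = (rho_p - rho_f) * g * d^2 = 81 * 9.81 * 6.5025e-08 = 5.1669515e-05
Denominator = 18 * mu = 18 * 0.001 = 0.018
v_s = 5.1669515e-05 / 0.018 = 0.00287053 m/s
Check: Re = rho_f * v_s * d / mu = 1000 * 0.00287053 * 2.55e-04 / 0.001 = 0.732 < 1, so Stokes' law applies.

0.00287053 m/s


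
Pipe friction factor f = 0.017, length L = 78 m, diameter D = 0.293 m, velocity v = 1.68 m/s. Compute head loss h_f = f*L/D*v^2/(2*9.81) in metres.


v^2 = 1.68^2 = 2.8224 m^2/s^2
L/D = 78/0.293 = 266.2116
h_f = f*(L/D)*v^2/(2g) = 0.017 * 266.2116 * 2.8224 / 19.62 = 0.651022 m

0.651022 m


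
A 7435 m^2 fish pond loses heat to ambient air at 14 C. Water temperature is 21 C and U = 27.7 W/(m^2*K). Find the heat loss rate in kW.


Temperature difference dT = 21 - 14 = 7 K
Heat loss (W) = U * A * dT = 27.7 * 7435 * 7 = 1441646.5 W
Convert to kW: 1441646.5 / 1000 = 1441.6465 kW

1441.6465 kW


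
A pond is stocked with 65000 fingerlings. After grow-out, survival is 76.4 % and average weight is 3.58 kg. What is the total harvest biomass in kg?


Survivors = 65000 * 76.4/100 = 49660 fish
Harvest biomass = survivors * W_f = 49660 * 3.58 = 177782.8 kg

177782.8 kg


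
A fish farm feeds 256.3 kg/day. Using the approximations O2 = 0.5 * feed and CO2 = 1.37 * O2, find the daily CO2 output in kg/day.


O2 = 256.3 * 0.5 = 128.15
CO2 = 128.15 * 1.37 = 175.5655

175.5655 kg/day


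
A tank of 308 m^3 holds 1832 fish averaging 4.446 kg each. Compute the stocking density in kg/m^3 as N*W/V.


Total biomass = 1832 fish * 4.446 kg = 8145.072 kg
Density = total biomass / volume = 8145.072 / 308 = 26.445 kg/m^3

26.445 kg/m^3


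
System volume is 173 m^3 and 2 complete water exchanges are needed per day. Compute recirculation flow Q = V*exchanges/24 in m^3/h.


Daily recirculation volume = 173 m^3 * 2 = 346 m^3/day
Flow rate Q = daily volume / 24 h = 346 / 24 = 14.4167 m^3/h

14.4167 m^3/h


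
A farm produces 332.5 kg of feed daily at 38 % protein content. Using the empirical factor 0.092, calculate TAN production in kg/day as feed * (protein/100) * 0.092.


Protein in feed = 332.5 * 38/100 = 126.35 kg/day
TAN = protein * 0.092 = 126.35 * 0.092 = 11.6242 kg/day

11.6242 kg/day


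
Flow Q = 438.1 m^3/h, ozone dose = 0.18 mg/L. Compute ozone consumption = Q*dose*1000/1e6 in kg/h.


O3 demand (mg/h) = Q * dose * 1000 = 438.1 * 0.18 * 1000 = 78858 mg/h
Convert mg to kg: 78858 / 1e6 = 0.078858 kg/h

0.078858 kg/h


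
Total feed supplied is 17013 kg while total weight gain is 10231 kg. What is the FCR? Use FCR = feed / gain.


FCR = feed consumed / weight gained
FCR = 17013 kg / 10231 kg = 1.66289

1.66289


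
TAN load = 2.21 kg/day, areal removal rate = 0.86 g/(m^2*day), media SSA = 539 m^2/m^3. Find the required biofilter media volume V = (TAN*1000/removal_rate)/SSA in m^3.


A = 2.21*1000 / 0.86 = 2569.7674 m^2
V = 2569.7674 / 539 = 4.76766

4.76766 m^3


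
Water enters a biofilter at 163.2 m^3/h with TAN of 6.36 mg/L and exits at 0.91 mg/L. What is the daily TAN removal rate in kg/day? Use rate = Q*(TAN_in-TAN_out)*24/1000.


Concentration drop: TAN_in - TAN_out = 6.36 - 0.91 = 5.45 mg/L
Hourly TAN removed = Q * dTAN = 163.2 m^3/h * 5.45 mg/L = 889.44 g/h  (m^3/h * mg/L = g/h)
Daily TAN removed = 889.44 * 24 = 21346.56 g/day
Convert to kg/day: 21346.56 / 1000 = 21.34656 kg/day

21.34656 kg/day


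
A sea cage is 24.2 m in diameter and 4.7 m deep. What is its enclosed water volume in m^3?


r = d/2 = 24.2/2 = 12.1 m
Base area = pi*r^2 = pi*12.1^2 = 459.96058 m^2
Volume = 459.96058 * 4.7 = 2161.81 m^3

2161.81 m^3


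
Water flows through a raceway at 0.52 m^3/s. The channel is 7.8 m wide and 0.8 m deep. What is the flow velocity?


Cross-sectional area = W * d = 7.8 * 0.8 = 6.24 m^2
Velocity = Q / A = 0.52 / 6.24 = 0.0833333 m/s

0.0833333 m/s


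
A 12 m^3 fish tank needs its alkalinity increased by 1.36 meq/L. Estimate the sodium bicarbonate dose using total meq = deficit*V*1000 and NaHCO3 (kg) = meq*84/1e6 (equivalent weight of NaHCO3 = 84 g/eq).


Tank volume in L = 12 m^3 * 1000 = 12000 L
Total meq required = 1.36 meq/L * 12000 L = 16320 meq
NaHCO3 mass = 16320 meq * 84 mg/meq / 1e6 = 1.37088 kg

1.37088 kg


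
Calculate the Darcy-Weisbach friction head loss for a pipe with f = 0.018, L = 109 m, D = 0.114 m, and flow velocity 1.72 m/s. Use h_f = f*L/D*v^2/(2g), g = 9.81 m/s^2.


v^2 = 1.72^2 = 2.9584 m^2/s^2
L/D = 109/0.114 = 956.14035
h_f = f*(L/D)*v^2/(2g) = 0.018 * 956.14035 * 2.9584 / 19.62 = 2.59509 m

2.59509 m


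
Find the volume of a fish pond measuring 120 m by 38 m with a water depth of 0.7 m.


Base area = L * W = 120 * 38 = 4560 m^2
Volume = area * depth = 4560 * 0.7 = 3192 m^3

3192 m^3


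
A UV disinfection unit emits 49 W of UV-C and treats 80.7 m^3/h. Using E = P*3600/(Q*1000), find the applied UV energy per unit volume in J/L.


Energy delivered per hour = 49 W * 3600 s = 176400 J/h
Volume treated per hour = 80.7 m^3/h * 1000 = 80700 L/h
dose = 176400 / 80700 = 2.18587 J/L

2.18587 J/L


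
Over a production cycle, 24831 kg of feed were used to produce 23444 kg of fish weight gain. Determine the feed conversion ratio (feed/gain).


FCR = feed consumed / weight gained
FCR = 24831 kg / 23444 kg = 1.05916

1.05916


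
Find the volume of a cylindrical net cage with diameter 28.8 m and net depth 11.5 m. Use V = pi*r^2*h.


r = d/2 = 28.8/2 = 14.4 m
Base area = pi*r^2 = pi*14.4^2 = 651.44065 m^2
Volume = 651.44065 * 11.5 = 7491.57 m^3

7491.57 m^3


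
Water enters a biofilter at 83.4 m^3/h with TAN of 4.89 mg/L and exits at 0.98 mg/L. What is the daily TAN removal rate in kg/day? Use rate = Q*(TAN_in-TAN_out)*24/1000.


Concentration drop: TAN_in - TAN_out = 4.89 - 0.98 = 3.91 mg/L
Hourly TAN removed = Q * dTAN = 83.4 m^3/h * 3.91 mg/L = 326.094 g/h  (m^3/h * mg/L = g/h)
Daily TAN removed = 326.094 * 24 = 7826.256 g/day
Convert to kg/day: 7826.256 / 1000 = 7.826256 kg/day

7.826256 kg/day


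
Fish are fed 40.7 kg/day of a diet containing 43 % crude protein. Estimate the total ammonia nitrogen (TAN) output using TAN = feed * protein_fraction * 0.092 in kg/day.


Protein in feed = 40.7 * 43/100 = 17.501 kg/day
TAN = protein * 0.092 = 17.501 * 0.092 = 1.610092 kg/day

1.610092 kg/day


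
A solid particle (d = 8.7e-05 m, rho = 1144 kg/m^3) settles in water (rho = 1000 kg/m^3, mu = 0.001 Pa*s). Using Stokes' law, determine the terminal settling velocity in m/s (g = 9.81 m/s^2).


Density difference: rho_p - rho_f = 1144 - 1000 = 144 kg/m^3
d^2 = (8.7e-05)^2 = 7.569e-09 m^2
Numerator = (rho_p - rho_f) * g * d^2 = 144 * 9.81 * 7.569e-09 = 1.0692272e-05
Denominator = 18 * mu = 18 * 0.001 = 0.018
v_s = 1.0692272e-05 / 0.018 = 5.94015e-04 m/s
Check: Re = rho_f * v_s * d / mu = 1000 * 5.94015e-04 * 8.7e-05 / 0.001 = 0.0517 < 1, so Stokes' law applies.

5.94015e-04 m/s


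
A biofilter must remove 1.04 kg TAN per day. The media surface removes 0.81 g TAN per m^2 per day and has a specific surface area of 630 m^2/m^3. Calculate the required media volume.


A = 1.04*1000 / 0.81 = 1283.9506 m^2
V = 1283.9506 / 630 = 2.03802

2.03802 m^3


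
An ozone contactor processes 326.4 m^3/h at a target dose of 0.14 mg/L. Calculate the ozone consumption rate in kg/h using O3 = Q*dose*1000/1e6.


O3 demand (mg/h) = Q * dose * 1000 = 326.4 * 0.14 * 1000 = 45696 mg/h
Convert mg to kg: 45696 / 1e6 = 0.045696 kg/h

0.045696 kg/h


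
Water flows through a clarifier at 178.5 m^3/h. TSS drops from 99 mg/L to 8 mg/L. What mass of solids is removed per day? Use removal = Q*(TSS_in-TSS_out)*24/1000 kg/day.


Concentration drop: TSS_in - TSS_out = 99 - 8 = 91 mg/L
Hourly solids removed = Q * dTSS = 178.5 m^3/h * 91 mg/L = 16243.5 g/h  (m^3/h * mg/L = g/h)
Daily solids removed = 16243.5 * 24 = 389844 g/day
Convert g to kg: 389844 / 1000 = 389.844 kg/day

389.844 kg/day


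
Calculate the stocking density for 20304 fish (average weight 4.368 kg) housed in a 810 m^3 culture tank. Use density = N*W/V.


Total biomass = 20304 fish * 4.368 kg = 88687.872 kg
Density = total biomass / volume = 88687.872 / 810 = 109.491 kg/m^3

109.491 kg/m^3


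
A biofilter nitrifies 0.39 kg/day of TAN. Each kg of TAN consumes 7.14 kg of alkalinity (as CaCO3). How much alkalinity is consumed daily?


Alkalinity factor: 7.14 kg CaCO3 consumed per kg TAN nitrified
alk = 0.39 kg TAN * 7.14 = 2.7846 kg CaCO3/day

2.7846 kg CaCO3/day


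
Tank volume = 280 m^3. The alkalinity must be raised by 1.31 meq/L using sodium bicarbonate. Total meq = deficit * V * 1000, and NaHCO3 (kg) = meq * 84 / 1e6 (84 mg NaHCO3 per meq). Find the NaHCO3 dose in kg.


Tank volume in L = 280 m^3 * 1000 = 280000 L
Total meq required = 1.31 meq/L * 280000 L = 366800 meq
NaHCO3 mass = 366800 meq * 84 mg/meq / 1e6 = 30.8112 kg

30.8112 kg


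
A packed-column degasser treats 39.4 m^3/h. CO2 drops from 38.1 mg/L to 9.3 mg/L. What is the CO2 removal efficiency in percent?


CO2_out / CO2_in = 9.3 / 38.1 = 0.24409449
Fraction remaining = 0.24409449
efficiency = (1 - 0.24409449) * 100 = 75.5906 %

75.5906 %


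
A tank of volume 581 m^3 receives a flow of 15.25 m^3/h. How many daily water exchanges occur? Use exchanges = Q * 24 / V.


Daily flow volume = 15.25 m^3/h * 24 h = 366 m^3/day
Exchanges = daily flow / tank volume = 366 / 581 = 0.629948 exchanges/day

0.629948 exchanges/day


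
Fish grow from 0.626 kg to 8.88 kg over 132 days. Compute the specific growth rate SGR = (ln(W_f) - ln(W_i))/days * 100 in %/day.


ln(W_f) = ln(8.88) = 2.1838016
ln(W_i) = ln(0.626) = -0.46840491
ln(W_f) - ln(W_i) = 2.1838016 - -0.46840491 = 2.6522065
SGR = 2.6522065 / 132 * 100 = 2.00925 %/day

2.00925 %/day


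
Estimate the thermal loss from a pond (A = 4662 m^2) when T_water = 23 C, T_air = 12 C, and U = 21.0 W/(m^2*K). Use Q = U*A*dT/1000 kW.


Temperature difference dT = 23 - 12 = 11 K
Heat loss (W) = U * A * dT = 21.0 * 4662 * 11 = 1076922 W
Convert to kW: 1076922 / 1000 = 1076.922 kW

1076.922 kW


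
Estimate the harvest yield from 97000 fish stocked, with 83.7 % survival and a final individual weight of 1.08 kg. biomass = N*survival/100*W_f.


Survivors = 97000 * 83.7/100 = 81189 fish
Harvest biomass = survivors * W_f = 81189 * 1.08 = 87684.12 kg

87684.12 kg


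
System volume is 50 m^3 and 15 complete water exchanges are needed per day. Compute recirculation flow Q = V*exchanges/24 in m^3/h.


Daily recirculation volume = 50 m^3 * 15 = 750 m^3/day
Flow rate Q = daily volume / 24 h = 750 / 24 = 31.25 m^3/h

31.25 m^3/h


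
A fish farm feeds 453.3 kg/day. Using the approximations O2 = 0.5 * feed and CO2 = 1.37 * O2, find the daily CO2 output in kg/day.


O2 = 453.3 * 0.5 = 226.65
CO2 = 226.65 * 1.37 = 310.5105

310.5105 kg/day


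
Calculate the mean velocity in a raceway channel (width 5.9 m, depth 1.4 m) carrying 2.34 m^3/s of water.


Cross-sectional area = W * d = 5.9 * 1.4 = 8.26 m^2
Velocity = Q / A = 2.34 / 8.26 = 0.283293 m/s

0.283293 m/s


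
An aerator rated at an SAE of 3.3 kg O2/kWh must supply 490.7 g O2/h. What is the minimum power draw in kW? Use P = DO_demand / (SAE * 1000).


SAE in g O2/kWh = 3.3 * 1000 = 3300 g/kWh
P = DO_demand / SAE_g = 490.7 / 3300 = 0.148697 kW

0.148697 kW


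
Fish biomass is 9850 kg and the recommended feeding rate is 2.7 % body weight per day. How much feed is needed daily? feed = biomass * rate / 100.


Feeding rate fraction = 2.7% / 100 = 0.027
Daily feed = 9850 kg * 0.027 = 265.95 kg/day

265.95 kg/day


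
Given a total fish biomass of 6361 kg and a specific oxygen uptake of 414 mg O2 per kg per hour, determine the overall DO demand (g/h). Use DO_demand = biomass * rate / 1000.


Total O2 consumption (mg/h) = 6361 kg * 414 mg/(kg*h) = 2633454 mg/h
Convert to g/h: 2633454 / 1000 = 2633.454 g/h

2633.454 g/h


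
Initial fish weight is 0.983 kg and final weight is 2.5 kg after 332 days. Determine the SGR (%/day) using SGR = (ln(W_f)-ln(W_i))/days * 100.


ln(W_f) = ln(2.5) = 0.91629073
ln(W_i) = ln(0.983) = -0.017146159
ln(W_f) - ln(W_i) = 0.91629073 - -0.017146159 = 0.93343689
SGR = 0.93343689 / 332 * 100 = 0.281156 %/day

0.281156 %/day


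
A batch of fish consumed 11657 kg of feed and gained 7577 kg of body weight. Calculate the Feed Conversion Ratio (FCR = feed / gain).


FCR = feed consumed / weight gained
FCR = 11657 kg / 7577 kg = 1.53847

1.53847


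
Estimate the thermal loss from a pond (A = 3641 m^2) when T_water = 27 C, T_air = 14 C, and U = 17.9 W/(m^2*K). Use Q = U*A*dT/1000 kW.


Temperature difference dT = 27 - 14 = 13 K
Heat loss (W) = U * A * dT = 17.9 * 3641 * 13 = 847260.7 W
Convert to kW: 847260.7 / 1000 = 847.2607 kW

847.2607 kW


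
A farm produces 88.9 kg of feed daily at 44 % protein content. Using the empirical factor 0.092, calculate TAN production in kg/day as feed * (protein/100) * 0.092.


Protein in feed = 88.9 * 44/100 = 39.116 kg/day
TAN = protein * 0.092 = 39.116 * 0.092 = 3.598672 kg/day

3.598672 kg/day


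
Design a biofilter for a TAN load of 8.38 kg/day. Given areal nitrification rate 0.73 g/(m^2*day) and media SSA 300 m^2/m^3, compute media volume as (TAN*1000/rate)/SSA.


A = 8.38*1000 / 0.73 = 11479.452 m^2
V = 11479.452 / 300 = 38.2648

38.2648 m^3


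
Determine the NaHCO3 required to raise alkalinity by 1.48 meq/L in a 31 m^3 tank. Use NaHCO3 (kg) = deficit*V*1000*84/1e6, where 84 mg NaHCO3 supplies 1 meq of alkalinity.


Tank volume in L = 31 m^3 * 1000 = 31000 L
Total meq required = 1.48 meq/L * 31000 L = 45880 meq
NaHCO3 mass = 45880 meq * 84 mg/meq / 1e6 = 3.85392 kg

3.85392 kg


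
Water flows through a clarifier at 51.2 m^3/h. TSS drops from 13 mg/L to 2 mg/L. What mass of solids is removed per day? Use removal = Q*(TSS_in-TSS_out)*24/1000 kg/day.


Concentration drop: TSS_in - TSS_out = 13 - 2 = 11 mg/L
Hourly solids removed = Q * dTSS = 51.2 m^3/h * 11 mg/L = 563.2 g/h  (m^3/h * mg/L = g/h)
Daily solids removed = 563.2 * 24 = 13516.8 g/day
Convert g to kg: 13516.8 / 1000 = 13.5168 kg/day

13.5168 kg/day


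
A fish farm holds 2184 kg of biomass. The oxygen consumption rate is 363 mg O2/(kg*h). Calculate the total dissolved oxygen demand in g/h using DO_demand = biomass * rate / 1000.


Total O2 consumption (mg/h) = 2184 kg * 363 mg/(kg*h) = 792792 mg/h
Convert to g/h: 792792 / 1000 = 792.792 g/h

792.792 g/h


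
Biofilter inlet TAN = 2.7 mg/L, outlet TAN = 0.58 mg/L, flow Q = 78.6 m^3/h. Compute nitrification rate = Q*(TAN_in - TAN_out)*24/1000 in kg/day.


Concentration drop: TAN_in - TAN_out = 2.7 - 0.58 = 2.12 mg/L
Hourly TAN removed = Q * dTAN = 78.6 m^3/h * 2.12 mg/L = 166.632 g/h  (m^3/h * mg/L = g/h)
Daily TAN removed = 166.632 * 24 = 3999.168 g/day
Convert to kg/day: 3999.168 / 1000 = 3.999168 kg/day

3.999168 kg/day


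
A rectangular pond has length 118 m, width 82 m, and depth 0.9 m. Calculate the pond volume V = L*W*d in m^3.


Base area = L * W = 118 * 82 = 9676 m^2
Volume = area * depth = 9676 * 0.9 = 8708.4 m^3

8708.4 m^3


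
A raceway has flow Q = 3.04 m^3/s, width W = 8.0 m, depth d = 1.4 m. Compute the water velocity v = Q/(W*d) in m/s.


Cross-sectional area = W * d = 8.0 * 1.4 = 11.2 m^2
Velocity = Q / A = 3.04 / 11.2 = 0.271429 m/s

0.271429 m/s


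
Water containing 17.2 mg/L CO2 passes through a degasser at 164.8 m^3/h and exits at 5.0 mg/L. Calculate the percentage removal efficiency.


CO2_out / CO2_in = 5.0 / 17.2 = 0.29069767
Fraction remaining = 0.29069767
efficiency = (1 - 0.29069767) * 100 = 70.9302 %

70.9302 %


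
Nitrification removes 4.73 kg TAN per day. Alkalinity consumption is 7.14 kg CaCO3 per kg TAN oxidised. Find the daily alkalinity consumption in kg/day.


Alkalinity factor: 7.14 kg CaCO3 consumed per kg TAN nitrified
alk = 4.73 kg TAN * 7.14 = 33.7722 kg CaCO3/day

33.7722 kg CaCO3/day


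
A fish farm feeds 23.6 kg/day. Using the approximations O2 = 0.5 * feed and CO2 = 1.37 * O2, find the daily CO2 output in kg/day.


O2 = 23.6 * 0.5 = 11.8
CO2 = 11.8 * 1.37 = 16.166

16.166 kg/day


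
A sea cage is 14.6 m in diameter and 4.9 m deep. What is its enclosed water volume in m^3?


r = d/2 = 14.6/2 = 7.3 m
Base area = pi*r^2 = pi*7.3^2 = 167.41547 m^2
Volume = 167.41547 * 4.9 = 820.336 m^3

820.336 m^3


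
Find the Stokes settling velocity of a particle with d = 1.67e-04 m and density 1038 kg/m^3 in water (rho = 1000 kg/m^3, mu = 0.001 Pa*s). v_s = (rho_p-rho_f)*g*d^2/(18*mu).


Density difference: rho_p - rho_f = 1038 - 1000 = 38 kg/m^3
d^2 = (1.67e-04)^2 = 2.7889e-08 m^2
Numerator = (rho_p - rho_f) * g * d^2 = 38 * 9.81 * 2.7889e-08 = 1.0396461e-05
Denominator = 18 * mu = 18 * 0.001 = 0.018
v_s = 1.0396461e-05 / 0.018 = 5.77581e-04 m/s
Check: Re = rho_f * v_s * d / mu = 1000 * 5.77581e-04 * 1.67e-04 / 0.001 = 0.0965 < 1, so Stokes' law applies.

5.77581e-04 m/s


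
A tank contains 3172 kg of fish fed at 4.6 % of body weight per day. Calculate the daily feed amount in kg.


Feeding rate fraction = 4.6% / 100 = 0.046
Daily feed = 3172 kg * 0.046 = 145.912 kg/day

145.912 kg/day


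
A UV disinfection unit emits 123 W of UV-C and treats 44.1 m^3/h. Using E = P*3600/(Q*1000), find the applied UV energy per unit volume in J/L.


Energy delivered per hour = 123 W * 3600 s = 442800 J/h
Volume treated per hour = 44.1 m^3/h * 1000 = 44100 L/h
dose = 442800 / 44100 = 10.0408 J/L

10.0408 J/L


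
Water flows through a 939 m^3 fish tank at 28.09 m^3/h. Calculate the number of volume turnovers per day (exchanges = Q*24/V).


Daily flow volume = 28.09 m^3/h * 24 h = 674.16 m^3/day
Exchanges = daily flow / tank volume = 674.16 / 939 = 0.717955 exchanges/day

0.717955 exchanges/day


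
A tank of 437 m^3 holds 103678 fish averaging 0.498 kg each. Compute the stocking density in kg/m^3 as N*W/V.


Total biomass = 103678 fish * 0.498 kg = 51631.644 kg
Density = total biomass / volume = 51631.644 / 437 = 118.15 kg/m^3

118.15 kg/m^3


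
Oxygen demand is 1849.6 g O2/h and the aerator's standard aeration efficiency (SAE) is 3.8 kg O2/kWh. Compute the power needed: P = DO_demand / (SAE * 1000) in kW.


SAE in g O2/kWh = 3.8 * 1000 = 3800 g/kWh
P = DO_demand / SAE_g = 1849.6 / 3800 = 0.486737 kW

0.486737 kW


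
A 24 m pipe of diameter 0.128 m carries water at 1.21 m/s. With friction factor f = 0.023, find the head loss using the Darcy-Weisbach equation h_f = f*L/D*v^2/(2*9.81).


v^2 = 1.21^2 = 1.4641 m^2/s^2
L/D = 24/0.128 = 187.5
h_f = f*(L/D)*v^2/(2g) = 0.023 * 187.5 * 1.4641 / 19.62 = 0.321811 m

0.321811 m


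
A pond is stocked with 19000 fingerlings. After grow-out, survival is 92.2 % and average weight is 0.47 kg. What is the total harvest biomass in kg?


Survivors = 19000 * 92.2/100 = 17518 fish
Harvest biomass = survivors * W_f = 17518 * 0.47 = 8233.46 kg

8233.46 kg


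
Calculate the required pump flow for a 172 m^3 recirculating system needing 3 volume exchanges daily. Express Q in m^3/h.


Daily recirculation volume = 172 m^3 * 3 = 516 m^3/day
Flow rate Q = daily volume / 24 h = 516 / 24 = 21.5 m^3/h

21.5 m^3/h


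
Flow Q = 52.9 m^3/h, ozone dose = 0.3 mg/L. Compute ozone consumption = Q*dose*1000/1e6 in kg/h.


O3 demand (mg/h) = Q * dose * 1000 = 52.9 * 0.3 * 1000 = 15870 mg/h
Convert mg to kg: 15870 / 1e6 = 0.01587 kg/h

0.01587 kg/h


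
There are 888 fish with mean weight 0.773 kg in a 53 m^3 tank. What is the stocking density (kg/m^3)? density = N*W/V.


Total biomass = 888 fish * 0.773 kg = 686.424 kg
Density = total biomass / volume = 686.424 / 53 = 12.9514 kg/m^3

12.9514 kg/m^3


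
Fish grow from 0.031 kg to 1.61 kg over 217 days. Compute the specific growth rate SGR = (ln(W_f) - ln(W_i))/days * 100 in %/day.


ln(W_f) = ln(1.61) = 0.47623418
ln(W_i) = ln(0.031) = -3.4737681
ln(W_f) - ln(W_i) = 0.47623418 - -3.4737681 = 3.9500023
SGR = 3.9500023 / 217 * 100 = 1.82028 %/day

1.82028 %/day


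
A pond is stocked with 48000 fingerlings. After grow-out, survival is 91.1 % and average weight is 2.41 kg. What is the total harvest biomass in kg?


Survivors = 48000 * 91.1/100 = 43728 fish
Harvest biomass = survivors * W_f = 43728 * 2.41 = 105384.48 kg

105384.48 kg


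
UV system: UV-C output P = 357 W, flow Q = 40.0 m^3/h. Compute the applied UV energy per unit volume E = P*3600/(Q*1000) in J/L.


Energy delivered per hour = 357 W * 3600 s = 1285200 J/h
Volume treated per hour = 40.0 m^3/h * 1000 = 40000 L/h
dose = 1285200 / 40000 = 32.13 J/L

32.13 J/L


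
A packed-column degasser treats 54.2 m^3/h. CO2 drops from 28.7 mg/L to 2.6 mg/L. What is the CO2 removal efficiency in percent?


CO2_out / CO2_in = 2.6 / 28.7 = 0.090592334
Fraction remaining = 0.090592334
efficiency = (1 - 0.090592334) * 100 = 90.9408 %

90.9408 %


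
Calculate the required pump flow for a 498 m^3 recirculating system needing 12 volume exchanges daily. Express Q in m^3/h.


Daily recirculation volume = 498 m^3 * 12 = 5976 m^3/day
Flow rate Q = daily volume / 24 h = 5976 / 24 = 249 m^3/h

249 m^3/h


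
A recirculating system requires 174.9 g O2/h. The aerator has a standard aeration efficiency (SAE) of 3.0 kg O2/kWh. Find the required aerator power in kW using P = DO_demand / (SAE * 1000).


SAE in g O2/kWh = 3.0 * 1000 = 3000 g/kWh
P = DO_demand / SAE_g = 174.9 / 3000 = 0.0583 kW

0.0583 kW


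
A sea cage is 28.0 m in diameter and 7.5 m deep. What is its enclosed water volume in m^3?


r = d/2 = 28.0/2 = 14 m
Base area = pi*r^2 = pi*14^2 = 615.75216 m^2
Volume = 615.75216 * 7.5 = 4618.14 m^3

4618.14 m^3


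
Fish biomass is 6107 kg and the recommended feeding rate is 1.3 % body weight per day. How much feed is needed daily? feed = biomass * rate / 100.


Feeding rate fraction = 1.3% / 100 = 0.013
Daily feed = 6107 kg * 0.013 = 79.391 kg/day

79.391 kg/day


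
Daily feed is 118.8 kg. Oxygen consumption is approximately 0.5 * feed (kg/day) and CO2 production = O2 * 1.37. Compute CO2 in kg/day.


O2 = 118.8 * 0.5 = 59.4
CO2 = 59.4 * 1.37 = 81.378

81.378 kg/day


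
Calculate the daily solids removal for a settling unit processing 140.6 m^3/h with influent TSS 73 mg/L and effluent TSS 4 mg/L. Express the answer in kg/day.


Concentration drop: TSS_in - TSS_out = 73 - 4 = 69 mg/L
Hourly solids removed = Q * dTSS = 140.6 m^3/h * 69 mg/L = 9701.4 g/h  (m^3/h * mg/L = g/h)
Daily solids removed = 9701.4 * 24 = 232833.6 g/day
Convert g to kg: 232833.6 / 1000 = 232.8336 kg/day

232.8336 kg/day


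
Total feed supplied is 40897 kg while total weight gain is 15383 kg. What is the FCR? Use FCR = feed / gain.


FCR = feed consumed / weight gained
FCR = 40897 kg / 15383 kg = 2.65858

2.65858


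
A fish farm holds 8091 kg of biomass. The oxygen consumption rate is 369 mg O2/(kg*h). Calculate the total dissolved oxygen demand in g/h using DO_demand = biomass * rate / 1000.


Total O2 consumption (mg/h) = 8091 kg * 369 mg/(kg*h) = 2985579 mg/h
Convert to g/h: 2985579 / 1000 = 2985.579 g/h

2985.579 g/h


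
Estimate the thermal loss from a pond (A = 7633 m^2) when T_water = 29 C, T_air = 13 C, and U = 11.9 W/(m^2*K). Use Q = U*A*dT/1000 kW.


Temperature difference dT = 29 - 13 = 16 K
Heat loss (W) = U * A * dT = 11.9 * 7633 * 16 = 1453323.2 W
Convert to kW: 1453323.2 / 1000 = 1453.3232 kW

1453.3232 kW


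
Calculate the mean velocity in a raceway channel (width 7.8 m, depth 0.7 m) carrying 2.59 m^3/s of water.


Cross-sectional area = W * d = 7.8 * 0.7 = 5.46 m^2
Velocity = Q / A = 2.59 / 5.46 = 0.474359 m/s

0.474359 m/s


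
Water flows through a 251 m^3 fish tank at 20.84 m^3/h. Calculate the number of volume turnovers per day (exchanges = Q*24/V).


Daily flow volume = 20.84 m^3/h * 24 h = 500.16 m^3/day
Exchanges = daily flow / tank volume = 500.16 / 251 = 1.99267 exchanges/day

1.99267 exchanges/day


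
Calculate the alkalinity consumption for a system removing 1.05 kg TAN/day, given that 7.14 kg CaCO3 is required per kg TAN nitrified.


Alkalinity factor: 7.14 kg CaCO3 consumed per kg TAN nitrified
alk = 1.05 kg TAN * 7.14 = 7.497 kg CaCO3/day

7.497 kg CaCO3/day


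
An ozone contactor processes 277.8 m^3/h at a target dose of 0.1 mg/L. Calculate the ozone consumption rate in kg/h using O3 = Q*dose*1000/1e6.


O3 demand (mg/h) = Q * dose * 1000 = 277.8 * 0.1 * 1000 = 27780 mg/h
Convert mg to kg: 27780 / 1e6 = 0.02778 kg/h

0.02778 kg/h


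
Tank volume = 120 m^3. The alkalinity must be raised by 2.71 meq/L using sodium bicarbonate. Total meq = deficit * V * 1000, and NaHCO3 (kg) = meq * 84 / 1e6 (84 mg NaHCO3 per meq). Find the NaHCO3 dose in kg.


Tank volume in L = 120 m^3 * 1000 = 120000 L
Total meq required = 2.71 meq/L * 120000 L = 325200 meq
NaHCO3 mass = 325200 meq * 84 mg/meq / 1e6 = 27.3168 kg

27.3168 kg


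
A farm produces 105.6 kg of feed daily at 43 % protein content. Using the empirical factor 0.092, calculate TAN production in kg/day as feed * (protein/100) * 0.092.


Protein in feed = 105.6 * 43/100 = 45.408 kg/day
TAN = protein * 0.092 = 45.408 * 0.092 = 4.177536 kg/day

4.177536 kg/day


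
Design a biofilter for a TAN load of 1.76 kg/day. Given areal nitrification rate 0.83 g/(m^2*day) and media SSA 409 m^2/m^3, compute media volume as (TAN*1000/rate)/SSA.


A = 1.76*1000 / 0.83 = 2120.4819 m^2
V = 2120.4819 / 409 = 5.18455

5.18455 m^3


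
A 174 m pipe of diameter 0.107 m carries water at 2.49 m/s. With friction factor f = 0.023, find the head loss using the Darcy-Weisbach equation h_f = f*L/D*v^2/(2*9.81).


v^2 = 2.49^2 = 6.2001 m^2/s^2
L/D = 174/0.107 = 1626.1682
h_f = f*(L/D)*v^2/(2g) = 0.023 * 1626.1682 * 6.2001 / 19.62 = 11.8193 m

11.8193 m


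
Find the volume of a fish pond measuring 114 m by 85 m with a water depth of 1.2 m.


Base area = L * W = 114 * 85 = 9690 m^2
Volume = area * depth = 9690 * 1.2 = 11628 m^3

11628 m^3


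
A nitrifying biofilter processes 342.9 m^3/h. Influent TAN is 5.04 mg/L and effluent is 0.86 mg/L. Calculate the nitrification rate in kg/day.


Concentration drop: TAN_in - TAN_out = 5.04 - 0.86 = 4.18 mg/L
Hourly TAN removed = Q * dTAN = 342.9 m^3/h * 4.18 mg/L = 1433.322 g/h  (m^3/h * mg/L = g/h)
Daily TAN removed = 1433.322 * 24 = 34399.728 g/day
Convert to kg/day: 34399.728 / 1000 = 34.399728 kg/day

34.399728 kg/day


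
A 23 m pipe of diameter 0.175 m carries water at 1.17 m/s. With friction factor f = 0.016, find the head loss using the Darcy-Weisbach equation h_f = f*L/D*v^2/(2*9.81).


v^2 = 1.17^2 = 1.3689 m^2/s^2
L/D = 23/0.175 = 131.42857
h_f = f*(L/D)*v^2/(2g) = 0.016 * 131.42857 * 1.3689 / 19.62 = 0.146718 m

0.146718 m


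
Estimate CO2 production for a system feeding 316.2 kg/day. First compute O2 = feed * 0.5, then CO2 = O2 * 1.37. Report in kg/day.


O2 = 316.2 * 0.5 = 158.1
CO2 = 158.1 * 1.37 = 216.597

216.597 kg/day


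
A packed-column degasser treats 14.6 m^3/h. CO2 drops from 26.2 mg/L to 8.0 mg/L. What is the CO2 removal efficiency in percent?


CO2_out / CO2_in = 8.0 / 26.2 = 0.30534351
Fraction remaining = 0.30534351
efficiency = (1 - 0.30534351) * 100 = 69.4656 %

69.4656 %


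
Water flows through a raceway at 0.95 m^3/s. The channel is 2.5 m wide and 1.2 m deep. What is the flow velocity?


Cross-sectional area = W * d = 2.5 * 1.2 = 3 m^2
Velocity = Q / A = 0.95 / 3 = 0.316667 m/s

0.316667 m/s


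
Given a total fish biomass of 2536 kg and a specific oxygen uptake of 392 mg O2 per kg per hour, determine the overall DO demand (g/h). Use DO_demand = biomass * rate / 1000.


Total O2 consumption (mg/h) = 2536 kg * 392 mg/(kg*h) = 994112 mg/h
Convert to g/h: 994112 / 1000 = 994.112 g/h

994.112 g/h


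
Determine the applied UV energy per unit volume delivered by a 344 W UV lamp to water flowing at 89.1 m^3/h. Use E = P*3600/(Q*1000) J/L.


Energy delivered per hour = 344 W * 3600 s = 1238400 J/h
Volume treated per hour = 89.1 m^3/h * 1000 = 89100 L/h
dose = 1238400 / 89100 = 13.899 J/L

13.899 J/L


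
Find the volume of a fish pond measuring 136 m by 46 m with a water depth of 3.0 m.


Base area = L * W = 136 * 46 = 6256 m^2
Volume = area * depth = 6256 * 3.0 = 18768 m^3

18768 m^3


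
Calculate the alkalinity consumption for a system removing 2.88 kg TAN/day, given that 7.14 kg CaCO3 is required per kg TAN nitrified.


Alkalinity factor: 7.14 kg CaCO3 consumed per kg TAN nitrified
alk = 2.88 kg TAN * 7.14 = 20.5632 kg CaCO3/day

20.5632 kg CaCO3/day


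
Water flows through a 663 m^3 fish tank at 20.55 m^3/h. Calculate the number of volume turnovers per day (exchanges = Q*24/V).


Daily flow volume = 20.55 m^3/h * 24 h = 493.2 m^3/day
Exchanges = daily flow / tank volume = 493.2 / 663 = 0.743891 exchanges/day

0.743891 exchanges/day


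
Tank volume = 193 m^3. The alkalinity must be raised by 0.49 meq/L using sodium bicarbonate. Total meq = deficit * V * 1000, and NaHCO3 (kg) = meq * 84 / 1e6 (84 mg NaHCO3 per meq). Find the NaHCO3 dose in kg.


Tank volume in L = 193 m^3 * 1000 = 193000 L
Total meq required = 0.49 meq/L * 193000 L = 94570 meq
NaHCO3 mass = 94570 meq * 84 mg/meq / 1e6 = 7.94388 kg

7.94388 kg


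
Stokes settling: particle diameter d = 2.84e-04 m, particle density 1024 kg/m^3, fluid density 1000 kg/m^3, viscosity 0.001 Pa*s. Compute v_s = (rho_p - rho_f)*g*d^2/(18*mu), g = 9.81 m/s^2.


Density difference: rho_p - rho_f = 1024 - 1000 = 24 kg/m^3
d^2 = (2.84e-04)^2 = 8.0656e-08 m^2
Numerator = (rho_p - rho_f) * g * d^2 = 24 * 9.81 * 8.0656e-08 = 1.8989649e-05
Denominator = 18 * mu = 18 * 0.001 = 0.018
v_s = 1.8989649e-05 / 0.018 = 0.00105498 m/s
Check: Re = rho_f * v_s * d / mu = 1000 * 0.00105498 * 2.84e-04 / 0.001 = 0.3 < 1, so Stokes' law applies.

0.00105498 m/s


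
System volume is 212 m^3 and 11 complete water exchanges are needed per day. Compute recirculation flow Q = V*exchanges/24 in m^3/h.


Daily recirculation volume = 212 m^3 * 11 = 2332 m^3/day
Flow rate Q = daily volume / 24 h = 2332 / 24 = 97.1667 m^3/h

97.1667 m^3/h


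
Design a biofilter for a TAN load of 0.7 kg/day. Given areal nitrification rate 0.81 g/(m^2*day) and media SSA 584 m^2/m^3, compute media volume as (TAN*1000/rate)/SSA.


A = 0.7*1000 / 0.81 = 864.19753 m^2
V = 864.19753 / 584 = 1.47979

1.47979 m^3


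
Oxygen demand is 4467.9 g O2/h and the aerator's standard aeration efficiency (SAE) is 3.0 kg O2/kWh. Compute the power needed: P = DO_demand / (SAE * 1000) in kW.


SAE in g O2/kWh = 3.0 * 1000 = 3000 g/kWh
P = DO_demand / SAE_g = 4467.9 / 3000 = 1.4893 kW

1.4893 kW


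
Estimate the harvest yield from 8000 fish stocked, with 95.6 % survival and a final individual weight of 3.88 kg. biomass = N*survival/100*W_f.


Survivors = 8000 * 95.6/100 = 7648 fish
Harvest biomass = survivors * W_f = 7648 * 3.88 = 29674.24 kg

29674.24 kg


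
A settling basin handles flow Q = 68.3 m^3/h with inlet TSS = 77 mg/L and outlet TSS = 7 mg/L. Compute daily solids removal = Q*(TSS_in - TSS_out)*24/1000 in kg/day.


Concentration drop: TSS_in - TSS_out = 77 - 7 = 70 mg/L
Hourly solids removed = Q * dTSS = 68.3 m^3/h * 70 mg/L = 4781 g/h  (m^3/h * mg/L = g/h)
Daily solids removed = 4781 * 24 = 114744 g/day
Convert g to kg: 114744 / 1000 = 114.744 kg/day

114.744 kg/day


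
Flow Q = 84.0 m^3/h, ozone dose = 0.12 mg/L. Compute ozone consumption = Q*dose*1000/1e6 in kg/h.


O3 demand (mg/h) = Q * dose * 1000 = 84.0 * 0.12 * 1000 = 10080 mg/h
Convert mg to kg: 10080 / 1e6 = 0.01008 kg/h

0.01008 kg/h


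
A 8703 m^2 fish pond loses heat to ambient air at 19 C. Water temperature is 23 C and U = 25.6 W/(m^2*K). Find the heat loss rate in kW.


Temperature difference dT = 23 - 19 = 4 K
Heat loss (W) = U * A * dT = 25.6 * 8703 * 4 = 891187.2 W
Convert to kW: 891187.2 / 1000 = 891.1872 kW

891.1872 kW


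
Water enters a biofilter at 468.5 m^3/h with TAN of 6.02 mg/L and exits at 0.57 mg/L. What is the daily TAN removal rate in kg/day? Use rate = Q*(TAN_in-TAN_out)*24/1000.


Concentration drop: TAN_in - TAN_out = 6.02 - 0.57 = 5.45 mg/L
Hourly TAN removed = Q * dTAN = 468.5 m^3/h * 5.45 mg/L = 2553.325 g/h  (m^3/h * mg/L = g/h)
Daily TAN removed = 2553.325 * 24 = 61279.8 g/day
Convert to kg/day: 61279.8 / 1000 = 61.2798 kg/day

61.2798 kg/day


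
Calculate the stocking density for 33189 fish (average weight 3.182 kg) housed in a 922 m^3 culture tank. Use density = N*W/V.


Total biomass = 33189 fish * 3.182 kg = 105607.398 kg
Density = total biomass / volume = 105607.398 / 922 = 114.542 kg/m^3

114.542 kg/m^3


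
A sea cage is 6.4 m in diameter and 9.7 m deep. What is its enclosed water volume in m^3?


r = d/2 = 6.4/2 = 3.2 m
Base area = pi*r^2 = pi*3.2^2 = 32.169909 m^2
Volume = 32.169909 * 9.7 = 312.048 m^3

312.048 m^3


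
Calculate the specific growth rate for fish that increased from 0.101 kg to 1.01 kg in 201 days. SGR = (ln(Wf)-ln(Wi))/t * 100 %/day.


ln(W_f) = ln(1.01) = 0.0099503309
ln(W_i) = ln(0.101) = -2.2926348
ln(W_f) - ln(W_i) = 0.0099503309 - -2.2926348 = 2.3025851
SGR = 2.3025851 / 201 * 100 = 1.14556 %/day

1.14556 %/day


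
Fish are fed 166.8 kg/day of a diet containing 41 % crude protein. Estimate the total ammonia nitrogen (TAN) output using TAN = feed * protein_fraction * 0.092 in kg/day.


Protein in feed = 166.8 * 41/100 = 68.388 kg/day
TAN = protein * 0.092 = 68.388 * 0.092 = 6.291696 kg/day

6.291696 kg/day


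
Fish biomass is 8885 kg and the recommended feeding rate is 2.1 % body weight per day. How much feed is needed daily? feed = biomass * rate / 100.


Feeding rate fraction = 2.1% / 100 = 0.021
Daily feed = 8885 kg * 0.021 = 186.585 kg/day

186.585 kg/day


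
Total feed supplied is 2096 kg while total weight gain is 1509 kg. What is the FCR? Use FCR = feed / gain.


FCR = feed consumed / weight gained
FCR = 2096 kg / 1509 kg = 1.389

1.389


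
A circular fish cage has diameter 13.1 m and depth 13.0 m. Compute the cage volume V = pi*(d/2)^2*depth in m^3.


r = d/2 = 13.1/2 = 6.55 m
Base area = pi*r^2 = pi*6.55^2 = 134.78218 m^2
Volume = 134.78218 * 13.0 = 1752.17 m^3

1752.17 m^3


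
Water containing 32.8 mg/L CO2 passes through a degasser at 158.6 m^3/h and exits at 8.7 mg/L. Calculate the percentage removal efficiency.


CO2_out / CO2_in = 8.7 / 32.8 = 0.2652439
Fraction remaining = 0.2652439
efficiency = (1 - 0.2652439) * 100 = 73.4756 %

73.4756 %


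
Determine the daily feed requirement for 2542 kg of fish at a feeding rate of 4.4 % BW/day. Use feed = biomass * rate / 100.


Feeding rate fraction = 4.4% / 100 = 0.044
Daily feed = 2542 kg * 0.044 = 111.848 kg/day

111.848 kg/day


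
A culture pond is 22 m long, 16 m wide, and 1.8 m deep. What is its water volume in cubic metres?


Base area = L * W = 22 * 16 = 352 m^2
Volume = area * depth = 352 * 1.8 = 633.6 m^3

633.6 m^3


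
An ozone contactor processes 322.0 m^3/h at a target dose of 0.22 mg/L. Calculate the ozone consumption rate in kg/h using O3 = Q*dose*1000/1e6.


O3 demand (mg/h) = Q * dose * 1000 = 322.0 * 0.22 * 1000 = 70840 mg/h
Convert mg to kg: 70840 / 1e6 = 0.07084 kg/h

0.07084 kg/h


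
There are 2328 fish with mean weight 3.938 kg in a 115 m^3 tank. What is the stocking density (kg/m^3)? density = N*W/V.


Total biomass = 2328 fish * 3.938 kg = 9167.664 kg
Density = total biomass / volume = 9167.664 / 115 = 79.7188 kg/m^3

79.7188 kg/m^3


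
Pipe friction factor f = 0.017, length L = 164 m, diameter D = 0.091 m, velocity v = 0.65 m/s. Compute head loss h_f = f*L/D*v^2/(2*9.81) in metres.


v^2 = 0.65^2 = 0.4225 m^2/s^2
L/D = 164/0.091 = 1802.1978
h_f = f*(L/D)*v^2/(2g) = 0.017 * 1802.1978 * 0.4225 / 19.62 = 0.65975 m

0.65975 m


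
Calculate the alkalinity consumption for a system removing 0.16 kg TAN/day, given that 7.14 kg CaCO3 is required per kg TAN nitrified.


Alkalinity factor: 7.14 kg CaCO3 consumed per kg TAN nitrified
alk = 0.16 kg TAN * 7.14 = 1.1424 kg CaCO3/day

1.1424 kg CaCO3/day


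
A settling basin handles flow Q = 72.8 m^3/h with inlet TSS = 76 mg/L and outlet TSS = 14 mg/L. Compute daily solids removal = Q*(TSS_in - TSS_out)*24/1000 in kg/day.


Concentration drop: TSS_in - TSS_out = 76 - 14 = 62 mg/L
Hourly solids removed = Q * dTSS = 72.8 m^3/h * 62 mg/L = 4513.6 g/h  (m^3/h * mg/L = g/h)
Daily solids removed = 4513.6 * 24 = 108326.4 g/day
Convert g to kg: 108326.4 / 1000 = 108.3264 kg/day

108.3264 kg/day


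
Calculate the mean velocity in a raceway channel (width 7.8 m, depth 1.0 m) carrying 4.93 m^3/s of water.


Cross-sectional area = W * d = 7.8 * 1.0 = 7.8 m^2
Velocity = Q / A = 4.93 / 7.8 = 0.632051 m/s

0.632051 m/s


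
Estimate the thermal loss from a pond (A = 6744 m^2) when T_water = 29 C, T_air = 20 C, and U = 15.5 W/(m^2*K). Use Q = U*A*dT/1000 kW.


Temperature difference dT = 29 - 20 = 9 K
Heat loss (W) = U * A * dT = 15.5 * 6744 * 9 = 940788 W
Convert to kW: 940788 / 1000 = 940.788 kW

940.788 kW


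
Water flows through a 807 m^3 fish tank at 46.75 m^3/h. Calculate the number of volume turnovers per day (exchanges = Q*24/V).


Daily flow volume = 46.75 m^3/h * 24 h = 1122 m^3/day
Exchanges = daily flow / tank volume = 1122 / 807 = 1.39033 exchanges/day

1.39033 exchanges/day


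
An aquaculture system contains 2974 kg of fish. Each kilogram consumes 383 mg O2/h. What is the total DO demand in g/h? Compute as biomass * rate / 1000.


Total O2 consumption (mg/h) = 2974 kg * 383 mg/(kg*h) = 1139042 mg/h
Convert to g/h: 1139042 / 1000 = 1139.042 g/h

1139.042 g/h


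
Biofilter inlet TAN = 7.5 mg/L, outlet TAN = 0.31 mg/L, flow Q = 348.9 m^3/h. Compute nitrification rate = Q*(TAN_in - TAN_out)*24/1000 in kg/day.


Concentration drop: TAN_in - TAN_out = 7.5 - 0.31 = 7.19 mg/L
Hourly TAN removed = Q * dTAN = 348.9 m^3/h * 7.19 mg/L = 2508.591 g/h  (m^3/h * mg/L = g/h)
Daily TAN removed = 2508.591 * 24 = 60206.184 g/day
Convert to kg/day: 60206.184 / 1000 = 60.206184 kg/day

60.206184 kg/day


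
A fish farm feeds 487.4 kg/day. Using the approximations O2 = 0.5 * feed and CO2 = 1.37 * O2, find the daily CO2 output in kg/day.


O2 = 487.4 * 0.5 = 243.7
CO2 = 243.7 * 1.37 = 333.869

333.869 kg/day


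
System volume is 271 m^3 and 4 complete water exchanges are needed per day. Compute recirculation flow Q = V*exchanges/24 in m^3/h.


Daily recirculation volume = 271 m^3 * 4 = 1084 m^3/day
Flow rate Q = daily volume / 24 h = 1084 / 24 = 45.1667 m^3/h

45.1667 m^3/h


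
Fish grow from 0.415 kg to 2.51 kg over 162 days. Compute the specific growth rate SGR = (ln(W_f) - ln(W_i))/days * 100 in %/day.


ln(W_f) = ln(2.51) = 0.92028275
ln(W_i) = ln(0.415) = -0.87947676
ln(W_f) - ln(W_i) = 0.92028275 - -0.87947676 = 1.7997595
SGR = 1.7997595 / 162 * 100 = 1.11096 %/day

1.11096 %/day
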